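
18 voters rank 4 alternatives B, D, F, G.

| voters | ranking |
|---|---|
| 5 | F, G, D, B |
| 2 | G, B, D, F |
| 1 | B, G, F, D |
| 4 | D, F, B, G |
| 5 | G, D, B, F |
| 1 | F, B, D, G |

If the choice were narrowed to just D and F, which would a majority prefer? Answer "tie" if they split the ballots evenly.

D

Ballots ranking D above F: 2 + 4 + 5 = 11.
Ballots ranking F above D: 18 − 11 = 7.
D wins the head-to-head 11–7.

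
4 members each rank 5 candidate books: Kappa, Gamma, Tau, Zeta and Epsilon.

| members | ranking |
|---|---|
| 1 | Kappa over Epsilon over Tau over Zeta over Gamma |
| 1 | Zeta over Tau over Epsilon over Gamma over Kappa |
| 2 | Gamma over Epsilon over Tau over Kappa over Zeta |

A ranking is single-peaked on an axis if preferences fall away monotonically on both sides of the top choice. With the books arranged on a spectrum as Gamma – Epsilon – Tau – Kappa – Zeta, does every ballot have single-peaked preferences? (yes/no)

Axis positions: Gamma=1, Epsilon=2, Tau=3, Kappa=4, Zeta=5.
Type 1: ranking walks positions 4-2-3-5-1; Epsilon is ranked above Tau even though Tau lies between Epsilon and the peak Kappa on the axis — preferences dip and rise again. Not single-peaked.
Type 2: ranking walks positions 5-3-2-1-4; Tau is ranked above Kappa even though Kappa lies between Tau and the peak Zeta on the axis — preferences dip and rise again. Not single-peaked.
Type 3 (peak Gamma at position 1): ranking walks positions 1-2-3-4-5, expanding outward from the peak — single-peaked.
Type 1 violates single-peakedness, so the profile is not single-peaked on this axis.

no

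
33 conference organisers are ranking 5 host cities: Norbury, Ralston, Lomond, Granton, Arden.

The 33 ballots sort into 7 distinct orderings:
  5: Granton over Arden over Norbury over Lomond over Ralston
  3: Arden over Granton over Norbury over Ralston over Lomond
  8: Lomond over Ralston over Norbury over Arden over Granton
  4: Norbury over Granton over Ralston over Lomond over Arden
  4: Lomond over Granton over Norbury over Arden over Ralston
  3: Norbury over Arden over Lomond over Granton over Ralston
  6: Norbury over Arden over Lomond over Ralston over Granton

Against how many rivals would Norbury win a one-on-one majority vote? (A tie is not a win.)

Norbury against each rival (33 organisers):
Norbury vs Ralston: Norbury, 25–8.
Norbury–Lomond: Norbury 21–12.
Norbury–Granton: Norbury 21–12.
Norbury–Arden: Norbury 25–8.
Norbury beats Ralston, Lomond, Granton, Arden — 4 pairwise wins.

4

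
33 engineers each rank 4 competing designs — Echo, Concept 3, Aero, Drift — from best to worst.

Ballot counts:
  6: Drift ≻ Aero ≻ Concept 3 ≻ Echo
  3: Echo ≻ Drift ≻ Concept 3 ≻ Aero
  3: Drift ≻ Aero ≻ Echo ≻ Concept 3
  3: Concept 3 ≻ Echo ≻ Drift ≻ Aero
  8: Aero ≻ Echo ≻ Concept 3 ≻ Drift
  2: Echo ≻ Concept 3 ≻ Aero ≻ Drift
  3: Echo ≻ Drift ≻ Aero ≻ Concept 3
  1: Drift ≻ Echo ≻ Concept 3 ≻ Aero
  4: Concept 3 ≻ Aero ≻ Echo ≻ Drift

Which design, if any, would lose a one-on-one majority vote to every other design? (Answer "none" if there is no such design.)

none

Pairwise majorities:
Echo vs Concept 3: Echo wins 20–13.
Echo vs Aero: 12 to 21, Aero.
Echo vs Drift: Echo preferred on 3+3+8+2+3+4 = 23 ballots; Echo wins 23–10.
Concept 3 vs Aero: Aero wins 20–13.
Concept 3 vs Drift: Concept 3 wins 17–16.
Aero vs Drift: 8+2+4 = 14 for Aero, 19 for Drift — Drift by 19–14.
No design is winless: Echo beats Concept 3; Concept 3 beats Drift; Aero beats Echo; Drift beats Aero. There is no Condorcet loser.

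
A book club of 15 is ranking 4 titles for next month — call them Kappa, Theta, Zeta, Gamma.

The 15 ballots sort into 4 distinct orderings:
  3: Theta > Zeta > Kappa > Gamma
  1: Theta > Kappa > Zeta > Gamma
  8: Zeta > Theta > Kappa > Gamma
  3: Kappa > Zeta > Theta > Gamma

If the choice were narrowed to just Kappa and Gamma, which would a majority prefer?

Kappa

Ballots ranking Kappa above Gamma: 3 + 1 + 8 + 3 = 15.
Ballots ranking Gamma above Kappa: 15 − 15 = 0.
Kappa wins the head-to-head 15–0.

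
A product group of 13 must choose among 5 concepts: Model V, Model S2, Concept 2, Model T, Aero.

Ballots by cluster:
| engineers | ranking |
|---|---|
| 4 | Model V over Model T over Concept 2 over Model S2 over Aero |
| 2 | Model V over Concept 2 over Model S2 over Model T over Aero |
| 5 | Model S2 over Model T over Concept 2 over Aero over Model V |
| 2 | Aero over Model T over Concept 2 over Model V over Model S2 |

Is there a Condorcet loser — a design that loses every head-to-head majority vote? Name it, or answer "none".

none

Head-to-head results (13 engineers):
Model V vs Model S2: 4+2+2 = 8 for Model V, 5 for Model S2 — Model V by 8–5.
Model V vs Concept 2: 6 to 7, Concept 2.
Model V vs Model T: Model T, 7–6.
Model V vs Aero: Model V is ranked higher on 4+2 = 6 ballots, Aero on 7. Aero wins 7–6.
Model S2 vs Concept 2: Model S2 is ranked higher on 5 ballots, Concept 2 on 8. Concept 2 wins 8–5.
Model S2 vs Model T: Model S2 preferred on 2+5 = 7 ballots; Model S2 wins 7–6.
Model S2 vs Aero: 11 to 2, Model S2.
Concept 2 vs Model T: Concept 2 preferred on 2 ballots; Model T wins 11–2.
Concept 2 vs Aero: Concept 2 is ranked higher on 4+2+5 = 11 ballots, Aero on 2. Concept 2 wins 11–2.
Model T vs Aero: Model T preferred on 4+2+5 = 11 ballots; Model T wins 11–2.
Each design has at least one pairwise win (Model V beats Model S2; Model S2 beats Model T; Concept 2 beats Model V; Model T beats Model V; Aero beats Model V) — no Condorcet loser.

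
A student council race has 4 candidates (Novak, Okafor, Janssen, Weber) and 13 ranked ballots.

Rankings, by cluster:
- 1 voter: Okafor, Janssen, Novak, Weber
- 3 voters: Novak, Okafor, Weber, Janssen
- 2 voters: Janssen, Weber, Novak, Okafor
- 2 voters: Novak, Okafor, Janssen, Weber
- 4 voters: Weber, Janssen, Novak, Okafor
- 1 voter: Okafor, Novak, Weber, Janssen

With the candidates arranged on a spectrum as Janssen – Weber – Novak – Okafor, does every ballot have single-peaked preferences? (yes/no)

no

Axis positions: Janssen=1, Weber=2, Novak=3, Okafor=4.
Cluster 1: ranking walks positions 4-1-3-2; Janssen is ranked above Novak even though Novak lies between Janssen and the peak Okafor on the axis — preferences dip and rise again. Not single-peaked.
Cluster 2 (peak Novak at position 3): ranking walks positions 3-4-2-1, expanding outward from the peak — single-peaked.
Cluster 3 (peak Janssen at position 1): ranking walks positions 1-2-3-4, expanding outward from the peak — single-peaked.
Cluster 4: ranking walks positions 3-4-1-2; Janssen is ranked above Weber even though Weber lies between Janssen and the peak Novak on the axis — preferences dip and rise again. Not single-peaked.
Cluster 5 (peak Weber at position 2): ranking walks positions 2-1-3-4, expanding outward from the peak — single-peaked.
Cluster 6 (peak Okafor at position 4): ranking walks positions 4-3-2-1, expanding outward from the peak — single-peaked.
Cluster 1 violates single-peakedness, so the profile is not single-peaked on this axis.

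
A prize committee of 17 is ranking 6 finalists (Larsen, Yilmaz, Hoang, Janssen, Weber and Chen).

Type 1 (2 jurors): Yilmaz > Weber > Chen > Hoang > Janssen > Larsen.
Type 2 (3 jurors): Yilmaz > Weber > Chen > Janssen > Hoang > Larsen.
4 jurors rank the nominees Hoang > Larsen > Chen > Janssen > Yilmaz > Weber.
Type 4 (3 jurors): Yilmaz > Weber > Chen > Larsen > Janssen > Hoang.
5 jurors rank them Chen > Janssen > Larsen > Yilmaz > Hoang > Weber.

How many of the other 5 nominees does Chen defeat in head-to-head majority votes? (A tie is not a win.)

5

Chen against each rival (17 jurors):
Chen vs Larsen: 13 to 4, Chen.
Chen–Yilmaz: Chen 9–8.
Chen vs Hoang: 13 to 4, Chen.
Chen vs Janssen: Chen, 17–0.
Chen vs Weber: 9 to 8, Chen.
Chen beats Larsen, Yilmaz, Hoang, Janssen, Weber — 5 pairwise wins.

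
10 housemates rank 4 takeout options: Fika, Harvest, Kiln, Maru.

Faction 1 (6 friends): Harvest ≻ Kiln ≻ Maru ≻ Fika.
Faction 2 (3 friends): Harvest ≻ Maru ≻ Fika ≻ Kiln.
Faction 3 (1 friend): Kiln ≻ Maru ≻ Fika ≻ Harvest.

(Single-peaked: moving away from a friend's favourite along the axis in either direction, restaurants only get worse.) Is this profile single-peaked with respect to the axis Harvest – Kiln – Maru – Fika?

no

Axis positions: Harvest=1, Kiln=2, Maru=3, Fika=4.
Faction 1 (peak Harvest at position 1): ranking walks positions 1-2-3-4, expanding outward from the peak — single-peaked.
Faction 2: ranking walks positions 1-3-4-2; Maru is ranked above Kiln even though Kiln lies between Maru and the peak Harvest on the axis — preferences dip and rise again. Not single-peaked.
Faction 3 (peak Kiln at position 2): ranking walks positions 2-3-4-1, expanding outward from the peak — single-peaked.
Faction 2 violates single-peakedness, so the profile is not single-peaked on this axis.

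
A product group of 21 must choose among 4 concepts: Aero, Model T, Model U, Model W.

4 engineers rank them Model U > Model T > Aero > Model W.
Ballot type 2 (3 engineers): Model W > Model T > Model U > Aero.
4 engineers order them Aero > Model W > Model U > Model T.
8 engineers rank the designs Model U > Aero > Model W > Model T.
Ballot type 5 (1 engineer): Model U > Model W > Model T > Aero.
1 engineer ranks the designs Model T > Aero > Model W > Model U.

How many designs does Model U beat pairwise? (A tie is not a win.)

Model U against each rival (21 engineers):
Model U–Aero: Model U 16–5.
Model U–Model T: Model U 17–4.
Model U vs Model W: Model U, 13–8.
Model U beats Aero, Model T, Model W — 3 pairwise wins.

3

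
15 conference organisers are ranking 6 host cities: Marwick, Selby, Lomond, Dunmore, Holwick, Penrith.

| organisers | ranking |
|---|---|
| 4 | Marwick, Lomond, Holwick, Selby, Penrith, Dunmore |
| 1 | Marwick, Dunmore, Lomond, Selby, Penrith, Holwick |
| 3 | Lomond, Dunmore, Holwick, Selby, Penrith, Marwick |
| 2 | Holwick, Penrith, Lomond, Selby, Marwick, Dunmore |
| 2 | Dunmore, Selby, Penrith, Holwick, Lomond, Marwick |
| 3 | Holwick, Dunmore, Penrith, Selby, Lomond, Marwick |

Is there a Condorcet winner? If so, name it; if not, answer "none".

Lomond

Head-to-head results (15 organisers):
Marwick vs Selby: 4+1 = 5 for Marwick, 10 for Selby — Selby by 10–5.
Marwick vs Lomond: Lomond wins 10–5.
Marwick vs Dunmore: Marwick is ranked higher on 4+1+2 = 7 ballots, Dunmore on 8. Dunmore wins 8–7.
Marwick vs Holwick: Marwick preferred on 4+1 = 5 ballots; Holwick wins 10–5.
Marwick vs Penrith: Marwick preferred on 4+1 = 5 ballots; Penrith wins 10–5.
Selby vs Lomond: 5 to 10, Lomond.
Selby vs Dunmore: Selby is ranked higher on 4+2 = 6 ballots, Dunmore on 9. Dunmore wins 9–6.
Selby vs Holwick: Holwick wins 12–3.
Selby vs Penrith: Selby, 10–5.
Lomond–Dunmore: Lomond 9–6.
Lomond vs Holwick: Lomond, 8–7.
Lomond–Penrith: Lomond 8–7.
Dunmore vs Holwick: Holwick, 9–6.
Dunmore vs Penrith: Dunmore is ranked higher on 1+3+2+3 = 9 ballots, Penrith on 6. Dunmore wins 9–6.
Holwick–Penrith: Holwick 12–3.
Only Lomond has no losses; Lomond is the Condorcet winner.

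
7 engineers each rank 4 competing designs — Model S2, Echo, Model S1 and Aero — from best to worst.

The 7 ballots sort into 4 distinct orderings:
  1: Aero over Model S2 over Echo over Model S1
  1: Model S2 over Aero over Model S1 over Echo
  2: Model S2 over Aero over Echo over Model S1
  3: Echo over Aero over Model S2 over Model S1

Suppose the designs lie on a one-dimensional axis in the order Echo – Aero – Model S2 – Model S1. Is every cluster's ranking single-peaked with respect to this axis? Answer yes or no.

Axis positions: Echo=1, Aero=2, Model S2=3, Model S1=4.
Cluster 1 (peak Aero at position 2): ranking walks positions 2-3-1-4, expanding outward from the peak — single-peaked.
Cluster 2 (peak Model S2 at position 3): ranking walks positions 3-2-4-1, expanding outward from the peak — single-peaked.
Cluster 3 (peak Model S2 at position 3): ranking walks positions 3-2-1-4, expanding outward from the peak — single-peaked.
Cluster 4 (peak Echo at position 1): ranking walks positions 1-2-3-4, expanding outward from the peak — single-peaked.
Every ranking is single-peaked on this axis.

yes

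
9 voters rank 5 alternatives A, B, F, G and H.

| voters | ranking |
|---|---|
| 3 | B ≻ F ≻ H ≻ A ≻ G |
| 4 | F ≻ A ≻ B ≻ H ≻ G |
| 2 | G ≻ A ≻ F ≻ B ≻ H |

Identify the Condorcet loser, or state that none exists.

G

Pairwise majorities:
A vs B: 6 to 3, A.
A vs F: A is ranked higher on 2 ballots, F on 7. F wins 7–2.
A vs G: 3+4 = 7 for A, 2 for G — A by 7–2.
A–H: A 6–3.
B vs F: F, 6–3.
B vs G: B is ranked higher on 3+4 = 7 ballots, G on 2. B wins 7–2.
B vs H: B is ranked higher on 3+4+2 = 9 ballots, H on 0. B wins 9–0.
F vs G: F is ranked higher on 3+4 = 7 ballots, G on 2. F wins 7–2.
F vs H: F, 9–0.
G vs H: H, 7–2.
Only G has no wins; G is the Condorcet loser.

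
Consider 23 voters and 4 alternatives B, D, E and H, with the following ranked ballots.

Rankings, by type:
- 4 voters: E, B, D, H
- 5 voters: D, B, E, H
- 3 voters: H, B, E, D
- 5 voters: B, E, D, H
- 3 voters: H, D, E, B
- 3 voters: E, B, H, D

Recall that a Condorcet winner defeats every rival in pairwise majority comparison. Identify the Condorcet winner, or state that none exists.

B

Head-to-head results (23 voters):
B–D: B 15–8.
B vs E: B, 13–10.
B vs H: B, 17–6.
D vs E: E wins 15–8.
D vs H: D wins 14–9.
E vs H: E, 17–6.
B defeats every rival head-to-head and is the Condorcet winner.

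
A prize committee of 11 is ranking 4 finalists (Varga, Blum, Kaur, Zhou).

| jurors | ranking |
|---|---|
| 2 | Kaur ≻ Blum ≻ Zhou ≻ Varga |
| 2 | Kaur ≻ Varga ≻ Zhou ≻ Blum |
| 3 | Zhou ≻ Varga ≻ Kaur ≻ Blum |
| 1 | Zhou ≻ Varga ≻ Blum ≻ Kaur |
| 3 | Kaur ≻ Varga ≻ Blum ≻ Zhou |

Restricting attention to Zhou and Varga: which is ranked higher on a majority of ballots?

Ballots ranking Zhou above Varga: 2 + 3 + 1 = 6.
Ballots ranking Varga above Zhou: 11 − 6 = 5.
Zhou wins the head-to-head 6–5.

Zhou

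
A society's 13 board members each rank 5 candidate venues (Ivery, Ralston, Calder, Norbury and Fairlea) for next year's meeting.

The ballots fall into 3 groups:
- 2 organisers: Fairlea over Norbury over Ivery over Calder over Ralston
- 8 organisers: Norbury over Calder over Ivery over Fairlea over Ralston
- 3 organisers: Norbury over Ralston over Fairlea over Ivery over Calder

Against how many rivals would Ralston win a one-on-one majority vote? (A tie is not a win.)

0

Ralston against each rival (13 organisers):
Ralston–Ivery: Ivery 10–3.
Ralston vs Calder: 3 for Ralston, 10 for Calder — Calder by 10–3.
Ralston–Norbury: Norbury 13–0.
Ralston vs Fairlea: Ralston preferred on 3 ballots; Fairlea wins 10–3.
Ralston beats no one; loses to Ivery, Calder, Norbury, Fairlea — 0 pairwise wins.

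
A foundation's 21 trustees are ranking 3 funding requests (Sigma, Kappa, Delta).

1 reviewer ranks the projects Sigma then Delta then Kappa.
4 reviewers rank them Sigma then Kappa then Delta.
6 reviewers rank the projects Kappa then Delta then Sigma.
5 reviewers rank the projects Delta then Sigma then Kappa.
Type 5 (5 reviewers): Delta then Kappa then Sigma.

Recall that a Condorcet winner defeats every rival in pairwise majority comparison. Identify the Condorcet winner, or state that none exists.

Delta

Check each pair by majority over 21 ballots:
Sigma vs Kappa: Kappa, 11–10.
Sigma–Delta: Delta 16–5.
Kappa–Delta: Delta 11–10.
Delta beats each of Sigma, Kappa — Delta is the Condorcet winner.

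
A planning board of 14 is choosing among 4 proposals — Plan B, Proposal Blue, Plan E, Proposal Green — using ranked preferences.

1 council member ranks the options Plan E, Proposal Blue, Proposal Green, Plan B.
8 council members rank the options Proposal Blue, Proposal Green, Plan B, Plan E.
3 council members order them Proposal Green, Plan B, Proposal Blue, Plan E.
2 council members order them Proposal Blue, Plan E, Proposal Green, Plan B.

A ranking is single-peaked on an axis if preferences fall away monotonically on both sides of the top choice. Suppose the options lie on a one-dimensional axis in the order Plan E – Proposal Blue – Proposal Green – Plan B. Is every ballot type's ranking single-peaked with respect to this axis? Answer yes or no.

Axis positions: Plan E=1, Proposal Blue=2, Proposal Green=3, Plan B=4.
Ballot type 1 (peak Plan E at position 1): ranking walks positions 1-2-3-4, expanding outward from the peak — single-peaked.
Ballot type 2 (peak Proposal Blue at position 2): ranking walks positions 2-3-4-1, expanding outward from the peak — single-peaked.
Ballot type 3 (peak Proposal Green at position 3): ranking walks positions 3-4-2-1, expanding outward from the peak — single-peaked.
Ballot type 4 (peak Proposal Blue at position 2): ranking walks positions 2-1-3-4, expanding outward from the peak — single-peaked.
Every ranking is single-peaked on this axis.

yes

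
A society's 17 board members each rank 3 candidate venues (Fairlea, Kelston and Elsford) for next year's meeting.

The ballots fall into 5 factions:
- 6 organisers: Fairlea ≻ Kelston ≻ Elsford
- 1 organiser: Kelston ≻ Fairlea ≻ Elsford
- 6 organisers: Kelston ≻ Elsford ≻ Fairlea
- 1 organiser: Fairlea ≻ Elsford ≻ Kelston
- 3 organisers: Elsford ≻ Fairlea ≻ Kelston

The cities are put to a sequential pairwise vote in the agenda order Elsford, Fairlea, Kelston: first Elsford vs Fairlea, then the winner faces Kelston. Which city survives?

Kelston

Round 1: Elsford vs Fairlea — 9–8, Elsford advances.
Round 2: Elsford vs Kelston — 4–13, Kelston advances.
The agenda winner is Kelston.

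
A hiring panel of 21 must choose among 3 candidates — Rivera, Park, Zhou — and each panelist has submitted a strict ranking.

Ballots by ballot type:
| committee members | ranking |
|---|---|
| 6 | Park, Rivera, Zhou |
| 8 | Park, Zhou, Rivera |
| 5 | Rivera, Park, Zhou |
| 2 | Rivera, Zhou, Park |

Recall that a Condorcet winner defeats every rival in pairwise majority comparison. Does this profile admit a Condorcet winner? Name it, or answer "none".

Park

Check each pair by majority over 21 ballots:
Rivera vs Park: Rivera is ranked higher on 5+2 = 7 ballots, Park on 14. Park wins 14–7.
Rivera vs Zhou: 13 to 8, Rivera.
Park vs Zhou: 19 to 2, Park.
Park beats each of Rivera, Zhou — Park is the Condorcet winner.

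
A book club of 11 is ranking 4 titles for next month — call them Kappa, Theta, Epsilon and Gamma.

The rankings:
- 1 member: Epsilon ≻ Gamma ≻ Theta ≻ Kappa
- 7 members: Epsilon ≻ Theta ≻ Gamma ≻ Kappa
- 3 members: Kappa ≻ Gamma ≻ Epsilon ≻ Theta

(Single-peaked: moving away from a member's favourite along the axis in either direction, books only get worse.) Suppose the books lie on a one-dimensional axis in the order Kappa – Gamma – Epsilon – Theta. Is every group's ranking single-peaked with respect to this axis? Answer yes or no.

yes

Axis positions: Kappa=1, Gamma=2, Epsilon=3, Theta=4.
Group 1 (peak Epsilon at position 3): ranking walks positions 3-2-4-1, expanding outward from the peak — single-peaked.
Group 2 (peak Epsilon at position 3): ranking walks positions 3-4-2-1, expanding outward from the peak — single-peaked.
Group 3 (peak Kappa at position 1): ranking walks positions 1-2-3-4, expanding outward from the peak — single-peaked.
Every ranking is single-peaked on this axis.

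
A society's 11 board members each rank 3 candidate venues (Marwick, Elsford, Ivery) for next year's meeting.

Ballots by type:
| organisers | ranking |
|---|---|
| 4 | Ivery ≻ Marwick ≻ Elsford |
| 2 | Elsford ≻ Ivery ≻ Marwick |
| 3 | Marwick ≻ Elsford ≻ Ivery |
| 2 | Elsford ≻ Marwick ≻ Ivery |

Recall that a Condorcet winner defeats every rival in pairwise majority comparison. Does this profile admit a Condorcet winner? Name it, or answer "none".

Head-to-head results (11 organisers):
Marwick–Elsford: Marwick 7–4.
Marwick–Ivery: Ivery 6–5.
Elsford vs Ivery: Elsford, 7–4.
Each city drops at least one matchup (Marwick loses to Ivery; Elsford loses to Marwick; Ivery loses to Elsford); the cycle Marwick → Elsford → Ivery → Marwick rules out a Condorcet winner.

none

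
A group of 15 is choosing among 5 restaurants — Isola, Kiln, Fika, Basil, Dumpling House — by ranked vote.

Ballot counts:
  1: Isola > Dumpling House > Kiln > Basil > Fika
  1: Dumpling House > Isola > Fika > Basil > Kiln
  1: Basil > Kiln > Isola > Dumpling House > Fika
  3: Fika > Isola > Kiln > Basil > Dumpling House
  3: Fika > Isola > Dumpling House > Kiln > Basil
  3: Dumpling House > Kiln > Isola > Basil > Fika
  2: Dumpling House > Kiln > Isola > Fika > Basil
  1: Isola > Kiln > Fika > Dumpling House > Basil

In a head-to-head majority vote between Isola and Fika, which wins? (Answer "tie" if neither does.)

Ballots ranking Isola above Fika: 1 + 1 + 1 + 3 + 2 + 1 = 9.
Ballots ranking Fika above Isola: 15 − 9 = 6.
Isola wins the head-to-head 9–6.

Isola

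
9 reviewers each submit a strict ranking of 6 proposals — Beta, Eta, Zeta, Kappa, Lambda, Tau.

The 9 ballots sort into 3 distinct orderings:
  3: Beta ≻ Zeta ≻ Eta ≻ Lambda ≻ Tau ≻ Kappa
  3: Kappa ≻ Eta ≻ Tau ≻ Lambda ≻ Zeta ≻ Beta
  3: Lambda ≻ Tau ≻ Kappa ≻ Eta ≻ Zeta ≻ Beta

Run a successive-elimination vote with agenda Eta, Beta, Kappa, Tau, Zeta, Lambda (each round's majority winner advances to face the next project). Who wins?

Lambda

Round 1: Eta vs Beta — 6–3, Eta advances.
Round 2: Eta vs Kappa — 3–6, Kappa advances.
Round 3: Kappa vs Tau — 3–6, Tau advances.
Round 4: Tau vs Zeta — 6–3, Tau advances.
Round 5: Tau vs Lambda — 3–6, Lambda advances.
Lambda survives the agenda.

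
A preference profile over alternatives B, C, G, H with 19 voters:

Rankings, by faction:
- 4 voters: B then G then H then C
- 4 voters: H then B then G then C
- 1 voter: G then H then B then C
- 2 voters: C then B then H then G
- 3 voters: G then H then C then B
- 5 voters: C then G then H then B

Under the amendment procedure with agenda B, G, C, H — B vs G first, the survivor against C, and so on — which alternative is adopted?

H

Round 1: B vs G — 10–9, B advances.
Round 2: B vs C — 9–10, C advances.
Round 3: C vs H — 7–12, H advances.
H survives the agenda.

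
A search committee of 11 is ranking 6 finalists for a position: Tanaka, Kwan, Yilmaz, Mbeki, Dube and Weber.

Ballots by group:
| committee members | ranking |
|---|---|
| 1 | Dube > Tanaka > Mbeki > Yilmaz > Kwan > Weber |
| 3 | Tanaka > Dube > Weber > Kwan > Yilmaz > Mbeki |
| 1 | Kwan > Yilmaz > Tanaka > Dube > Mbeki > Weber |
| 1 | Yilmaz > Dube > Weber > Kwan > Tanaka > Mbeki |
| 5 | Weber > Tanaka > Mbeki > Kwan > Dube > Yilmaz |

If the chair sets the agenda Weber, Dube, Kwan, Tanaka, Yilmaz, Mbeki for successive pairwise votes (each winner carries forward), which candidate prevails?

Round 1: Weber vs Dube — 5–6, Dube advances.
Round 2: Dube vs Kwan — 5–6, Kwan advances.
Round 3: Kwan vs Tanaka — 2–9, Tanaka advances.
Round 4: Tanaka vs Yilmaz — 9–2, Tanaka advances.
Round 5: Tanaka vs Mbeki — 11–0, Tanaka advances.
Tanaka survives the agenda.

Tanaka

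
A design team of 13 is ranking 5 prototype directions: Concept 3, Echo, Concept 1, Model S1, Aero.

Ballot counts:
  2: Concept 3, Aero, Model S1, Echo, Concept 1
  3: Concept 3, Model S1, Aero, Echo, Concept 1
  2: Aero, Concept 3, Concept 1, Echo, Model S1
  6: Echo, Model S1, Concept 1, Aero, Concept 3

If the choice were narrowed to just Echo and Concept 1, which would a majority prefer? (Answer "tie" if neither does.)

Echo

Ballots ranking Echo above Concept 1: 2 + 3 + 6 = 11.
Ballots ranking Concept 1 above Echo: 13 − 11 = 2.
Echo wins the head-to-head 11–2.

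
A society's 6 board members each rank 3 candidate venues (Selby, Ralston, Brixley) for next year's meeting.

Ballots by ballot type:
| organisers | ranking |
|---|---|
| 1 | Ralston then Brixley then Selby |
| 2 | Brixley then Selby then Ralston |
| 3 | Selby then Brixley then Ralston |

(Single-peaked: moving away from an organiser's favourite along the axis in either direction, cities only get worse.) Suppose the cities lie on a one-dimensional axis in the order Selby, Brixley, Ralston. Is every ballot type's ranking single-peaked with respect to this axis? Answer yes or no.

yes

Axis positions: Selby=1, Brixley=2, Ralston=3.
Ballot type 1 (peak Ralston at position 3): ranking walks positions 3-2-1, expanding outward from the peak — single-peaked.
Ballot type 2 (peak Brixley at position 2): ranking walks positions 2-1-3, expanding outward from the peak — single-peaked.
Ballot type 3 (peak Selby at position 1): ranking walks positions 1-2-3, expanding outward from the peak — single-peaked.
Every ranking is single-peaked on this axis.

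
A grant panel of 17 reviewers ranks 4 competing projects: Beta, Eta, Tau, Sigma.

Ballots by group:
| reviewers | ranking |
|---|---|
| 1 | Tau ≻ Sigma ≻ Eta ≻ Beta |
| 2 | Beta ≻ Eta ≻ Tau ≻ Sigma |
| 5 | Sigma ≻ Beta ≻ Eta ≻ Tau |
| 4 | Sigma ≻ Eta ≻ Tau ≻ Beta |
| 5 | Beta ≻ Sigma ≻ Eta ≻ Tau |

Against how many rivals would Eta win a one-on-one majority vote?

Eta against each rival (17 reviewers):
Eta vs Beta: Beta, 12–5.
Eta vs Tau: Eta, 16–1.
Eta vs Sigma: Sigma wins 15–2.
Eta beats Tau; loses to Beta, Sigma — 1 pairwise win.

1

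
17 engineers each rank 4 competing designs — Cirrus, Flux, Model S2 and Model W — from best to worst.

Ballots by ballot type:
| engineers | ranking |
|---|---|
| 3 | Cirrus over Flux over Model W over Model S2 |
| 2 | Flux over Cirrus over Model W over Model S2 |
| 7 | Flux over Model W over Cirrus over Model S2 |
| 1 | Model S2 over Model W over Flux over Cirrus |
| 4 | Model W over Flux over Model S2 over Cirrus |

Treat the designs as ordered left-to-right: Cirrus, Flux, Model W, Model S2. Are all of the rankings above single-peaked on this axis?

Axis positions: Cirrus=1, Flux=2, Model W=3, Model S2=4.
Ballot type 1 (peak Cirrus at position 1): ranking walks positions 1-2-3-4, expanding outward from the peak — single-peaked.
Ballot type 2 (peak Flux at position 2): ranking walks positions 2-1-3-4, expanding outward from the peak — single-peaked.
Ballot type 3 (peak Flux at position 2): ranking walks positions 2-3-1-4, expanding outward from the peak — single-peaked.
Ballot type 4 (peak Model S2 at position 4): ranking walks positions 4-3-2-1, expanding outward from the peak — single-peaked.
Ballot type 5 (peak Model W at position 3): ranking walks positions 3-2-4-1, expanding outward from the peak — single-peaked.
Every ranking is single-peaked on this axis.

yes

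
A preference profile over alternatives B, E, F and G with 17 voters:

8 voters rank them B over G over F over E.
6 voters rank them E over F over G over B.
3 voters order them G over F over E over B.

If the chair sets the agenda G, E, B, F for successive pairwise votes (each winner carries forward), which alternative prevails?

Round 1: G vs E — 11–6, G advances.
Round 2: G vs B — 9–8, G advances.
Round 3: G vs F — 11–6, G advances.
G survives the agenda.

G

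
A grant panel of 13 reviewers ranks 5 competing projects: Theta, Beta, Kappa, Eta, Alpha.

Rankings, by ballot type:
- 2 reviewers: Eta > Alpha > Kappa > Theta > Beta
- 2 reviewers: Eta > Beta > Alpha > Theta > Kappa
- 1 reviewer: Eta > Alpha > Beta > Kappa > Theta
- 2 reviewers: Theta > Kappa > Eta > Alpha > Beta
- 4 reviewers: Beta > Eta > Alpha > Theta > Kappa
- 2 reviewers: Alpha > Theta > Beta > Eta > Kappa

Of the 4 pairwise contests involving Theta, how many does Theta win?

Theta against each rival (13 reviewers):
Theta vs Beta: 2+2+2 = 6 for Theta, 7 for Beta — Beta by 7–6.
Theta vs Kappa: Theta wins 10–3.
Theta vs Eta: 2+2 = 4 for Theta, 9 for Eta — Eta by 9–4.
Theta vs Alpha: Alpha, 11–2.
Theta beats Kappa; loses to Beta, Eta, Alpha — 1 pairwise win.

1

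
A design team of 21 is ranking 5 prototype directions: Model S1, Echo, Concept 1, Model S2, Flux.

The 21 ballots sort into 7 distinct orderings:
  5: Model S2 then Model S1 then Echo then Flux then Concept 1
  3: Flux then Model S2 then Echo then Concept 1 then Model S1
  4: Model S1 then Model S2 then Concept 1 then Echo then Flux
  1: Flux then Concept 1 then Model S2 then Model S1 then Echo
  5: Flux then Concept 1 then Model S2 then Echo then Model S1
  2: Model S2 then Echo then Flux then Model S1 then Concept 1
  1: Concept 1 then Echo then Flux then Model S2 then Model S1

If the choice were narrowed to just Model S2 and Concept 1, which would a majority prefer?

Model S2

Ballots ranking Model S2 above Concept 1: 5 + 3 + 4 + 2 = 14.
Ballots ranking Concept 1 above Model S2: 21 − 14 = 7.
Model S2 wins the head-to-head 14–7.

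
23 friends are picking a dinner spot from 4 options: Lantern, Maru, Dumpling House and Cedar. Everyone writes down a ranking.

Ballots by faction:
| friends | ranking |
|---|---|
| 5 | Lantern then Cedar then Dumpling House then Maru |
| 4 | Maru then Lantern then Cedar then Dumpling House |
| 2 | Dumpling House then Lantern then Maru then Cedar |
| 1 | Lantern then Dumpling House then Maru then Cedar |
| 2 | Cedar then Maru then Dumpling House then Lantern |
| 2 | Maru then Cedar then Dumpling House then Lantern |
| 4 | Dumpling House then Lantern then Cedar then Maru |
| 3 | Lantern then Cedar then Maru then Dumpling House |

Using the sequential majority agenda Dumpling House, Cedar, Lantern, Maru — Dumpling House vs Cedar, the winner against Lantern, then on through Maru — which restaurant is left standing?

Lantern

Round 1: Dumpling House vs Cedar — 7–16, Cedar advances.
Round 2: Cedar vs Lantern — 4–19, Lantern advances.
Round 3: Lantern vs Maru — 15–8, Lantern advances.
Lantern survives the agenda.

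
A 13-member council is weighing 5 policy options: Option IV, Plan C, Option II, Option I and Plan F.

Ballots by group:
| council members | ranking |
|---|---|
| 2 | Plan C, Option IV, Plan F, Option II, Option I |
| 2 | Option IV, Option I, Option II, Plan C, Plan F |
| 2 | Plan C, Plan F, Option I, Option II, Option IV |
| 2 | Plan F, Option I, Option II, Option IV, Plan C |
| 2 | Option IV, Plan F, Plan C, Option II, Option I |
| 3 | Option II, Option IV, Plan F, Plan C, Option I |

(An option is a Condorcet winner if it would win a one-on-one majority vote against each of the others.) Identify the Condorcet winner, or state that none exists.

Check each pair by majority over 13 ballots:
Option IV–Plan C: Option IV 9–4.
Option IV vs Option II: Option II, 7–6.
Option IV vs Option I: Option IV, 9–4.
Option IV–Plan F: Option IV 9–4.
Plan C vs Option II: Option II, 7–6.
Plan C–Option I: Plan C 9–4.
Plan C vs Plan F: Plan F wins 7–6.
Option II vs Option I: Option II, 7–6.
Option II–Plan F: Plan F 8–5.
Option I–Plan F: Plan F 11–2.
Every option loses at least once (Option IV loses to Option II; Plan C loses to Option IV; Option II loses to Plan F; Option I loses to Option IV; Plan F loses to Option IV). The majority relation contains the cycle Option IV > Plan F > Option II > Option IV, so there is no Condorcet winner.

none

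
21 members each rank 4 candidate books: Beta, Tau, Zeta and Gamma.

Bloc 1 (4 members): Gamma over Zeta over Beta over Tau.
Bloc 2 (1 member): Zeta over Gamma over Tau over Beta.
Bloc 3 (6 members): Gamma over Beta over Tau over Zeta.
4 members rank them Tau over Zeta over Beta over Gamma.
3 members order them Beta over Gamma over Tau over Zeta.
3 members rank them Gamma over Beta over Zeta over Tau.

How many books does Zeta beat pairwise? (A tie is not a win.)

0

Zeta against each rival (21 members):
Zeta–Beta: Beta 12–9.
Zeta vs Tau: Tau wins 13–8.
Zeta vs Gamma: Gamma wins 16–5.
Zeta beats no one; loses to Beta, Tau, Gamma — 0 pairwise wins.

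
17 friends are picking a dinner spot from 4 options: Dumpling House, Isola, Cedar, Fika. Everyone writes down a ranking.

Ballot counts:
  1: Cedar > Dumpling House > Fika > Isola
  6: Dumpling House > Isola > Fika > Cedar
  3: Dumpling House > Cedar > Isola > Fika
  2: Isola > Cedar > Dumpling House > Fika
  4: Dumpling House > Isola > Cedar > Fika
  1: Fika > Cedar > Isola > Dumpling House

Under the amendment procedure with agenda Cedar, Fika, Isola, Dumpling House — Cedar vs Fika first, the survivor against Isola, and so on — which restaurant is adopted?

Dumpling House

Round 1: Cedar vs Fika — 10–7, Cedar advances.
Round 2: Cedar vs Isola — 5–12, Isola advances.
Round 3: Isola vs Dumpling House — 3–14, Dumpling House advances.
Dumpling House survives the agenda.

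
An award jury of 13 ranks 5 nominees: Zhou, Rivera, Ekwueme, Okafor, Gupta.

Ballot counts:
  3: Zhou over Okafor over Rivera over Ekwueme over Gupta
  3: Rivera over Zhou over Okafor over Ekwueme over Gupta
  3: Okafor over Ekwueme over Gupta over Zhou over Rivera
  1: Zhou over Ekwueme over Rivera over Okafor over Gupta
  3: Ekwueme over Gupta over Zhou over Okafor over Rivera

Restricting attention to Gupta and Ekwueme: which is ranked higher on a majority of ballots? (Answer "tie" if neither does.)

Ekwueme

No ballot ranks Gupta above Ekwueme: 0.
Ballots ranking Ekwueme above Gupta: 13 − 0 = 13.
Ekwueme wins the head-to-head 13–0.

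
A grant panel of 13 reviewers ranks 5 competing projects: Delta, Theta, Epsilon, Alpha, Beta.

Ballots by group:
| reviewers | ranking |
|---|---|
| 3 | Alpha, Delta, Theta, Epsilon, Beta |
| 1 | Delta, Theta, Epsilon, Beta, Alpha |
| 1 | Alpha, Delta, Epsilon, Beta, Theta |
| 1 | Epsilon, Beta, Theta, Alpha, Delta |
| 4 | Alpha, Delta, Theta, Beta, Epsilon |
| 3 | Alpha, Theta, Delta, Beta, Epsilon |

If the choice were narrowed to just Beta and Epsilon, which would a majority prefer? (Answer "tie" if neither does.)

Beta

Ballots ranking Beta above Epsilon: 4 + 3 = 7.
Ballots ranking Epsilon above Beta: 13 − 7 = 6.
Beta wins the head-to-head 7–6.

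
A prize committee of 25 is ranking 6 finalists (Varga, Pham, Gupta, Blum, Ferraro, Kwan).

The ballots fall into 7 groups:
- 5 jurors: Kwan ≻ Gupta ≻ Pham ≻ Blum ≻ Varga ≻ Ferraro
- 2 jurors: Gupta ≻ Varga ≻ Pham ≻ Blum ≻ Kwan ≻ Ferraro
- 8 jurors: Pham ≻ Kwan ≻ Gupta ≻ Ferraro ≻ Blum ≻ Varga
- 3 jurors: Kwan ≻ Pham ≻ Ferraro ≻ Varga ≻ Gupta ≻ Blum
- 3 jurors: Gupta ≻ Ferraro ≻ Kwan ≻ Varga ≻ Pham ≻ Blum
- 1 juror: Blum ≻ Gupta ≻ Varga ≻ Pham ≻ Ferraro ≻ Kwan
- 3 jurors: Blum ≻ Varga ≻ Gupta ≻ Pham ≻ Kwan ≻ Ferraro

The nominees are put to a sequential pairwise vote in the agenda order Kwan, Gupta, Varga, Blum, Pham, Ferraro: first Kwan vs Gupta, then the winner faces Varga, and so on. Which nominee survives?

Pham

Round 1: Kwan vs Gupta — 16–9, Kwan advances.
Round 2: Kwan vs Varga — 19–6, Kwan advances.
Round 3: Kwan vs Blum — 19–6, Kwan advances.
Round 4: Kwan vs Pham — 11–14, Pham advances.
Round 5: Pham vs Ferraro — 22–3, Pham advances.
Pham survives the agenda.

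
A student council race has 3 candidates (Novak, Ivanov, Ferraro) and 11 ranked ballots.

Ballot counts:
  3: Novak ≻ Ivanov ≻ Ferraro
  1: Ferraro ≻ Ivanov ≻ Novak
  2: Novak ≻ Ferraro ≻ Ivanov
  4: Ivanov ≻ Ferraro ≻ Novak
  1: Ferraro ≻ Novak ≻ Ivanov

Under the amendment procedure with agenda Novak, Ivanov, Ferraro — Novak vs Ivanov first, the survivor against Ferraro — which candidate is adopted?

Ferraro

Round 1: Novak vs Ivanov — 6–5, Novak advances.
Round 2: Novak vs Ferraro — 5–6, Ferraro advances.
Ferraro survives the agenda.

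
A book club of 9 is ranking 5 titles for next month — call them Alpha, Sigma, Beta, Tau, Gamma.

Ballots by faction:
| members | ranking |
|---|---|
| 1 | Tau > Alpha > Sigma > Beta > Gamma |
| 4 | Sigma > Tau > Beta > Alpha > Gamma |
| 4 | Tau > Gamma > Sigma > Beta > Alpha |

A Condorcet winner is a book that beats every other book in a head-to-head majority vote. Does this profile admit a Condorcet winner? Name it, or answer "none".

Tau

Pairwise majorities:
Alpha vs Sigma: 1 to 8, Sigma.
Alpha vs Beta: Alpha preferred on 1 ballot; Beta wins 8–1.
Alpha vs Tau: 0 for Alpha, 9 for Tau — Tau by 9–0.
Alpha vs Gamma: 1+4 = 5 for Alpha, 4 for Gamma — Alpha by 5–4.
Sigma vs Beta: Sigma preferred on 1+4+4 = 9 ballots; Sigma wins 9–0.
Sigma vs Tau: Sigma is ranked higher on 4 ballots, Tau on 5. Tau wins 5–4.
Sigma vs Gamma: 5 to 4, Sigma.
Beta vs Tau: 0 for Beta, 9 for Tau — Tau by 9–0.
Beta vs Gamma: 1+4 = 5 for Beta, 4 for Gamma — Beta by 5–4.
Tau vs Gamma: Tau is ranked higher on 1+4+4 = 9 ballots, Gamma on 0. Tau wins 9–0.
Tau defeats every rival head-to-head and is the Condorcet winner.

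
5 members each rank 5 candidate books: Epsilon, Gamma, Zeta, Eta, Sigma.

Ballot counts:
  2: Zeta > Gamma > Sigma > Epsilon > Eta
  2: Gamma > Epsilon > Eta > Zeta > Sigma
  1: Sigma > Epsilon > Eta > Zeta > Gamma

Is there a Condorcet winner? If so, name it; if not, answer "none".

none

Pairwise majorities:
Epsilon vs Gamma: Gamma, 4–1.
Epsilon vs Zeta: 3 to 2, Epsilon.
Epsilon–Eta: Epsilon 5–0.
Epsilon vs Sigma: 2 to 3, Sigma.
Gamma vs Zeta: Zeta, 3–2.
Gamma vs Eta: Gamma, 4–1.
Gamma vs Sigma: Gamma is ranked higher on 2+2 = 4 ballots, Sigma on 1. Gamma wins 4–1.
Zeta–Eta: Eta 3–2.
Zeta vs Sigma: 2+2 = 4 for Zeta, 1 for Sigma — Zeta by 4–1.
Eta–Sigma: Sigma 3–2.
No book is unbeaten: Epsilon loses to Gamma; Gamma loses to Zeta; Zeta loses to Epsilon; Eta loses to Epsilon; Sigma loses to Gamma. In particular Epsilon > Zeta > Gamma > Epsilon is a majority cycle — no Condorcet winner exists.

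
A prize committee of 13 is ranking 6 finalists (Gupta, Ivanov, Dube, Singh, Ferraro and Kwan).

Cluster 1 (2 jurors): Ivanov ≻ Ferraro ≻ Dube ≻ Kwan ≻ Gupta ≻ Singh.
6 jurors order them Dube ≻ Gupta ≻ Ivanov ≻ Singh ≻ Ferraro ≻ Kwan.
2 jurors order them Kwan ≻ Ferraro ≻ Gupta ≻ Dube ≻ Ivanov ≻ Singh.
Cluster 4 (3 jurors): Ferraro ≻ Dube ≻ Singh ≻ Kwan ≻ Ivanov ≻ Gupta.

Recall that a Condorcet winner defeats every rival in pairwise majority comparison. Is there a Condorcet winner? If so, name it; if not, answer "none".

Check each pair by majority over 13 ballots:
Gupta vs Ivanov: 6+2 = 8 for Gupta, 5 for Ivanov — Gupta by 8–5.
Gupta vs Dube: Gupta is ranked higher on 2 ballots, Dube on 11. Dube wins 11–2.
Gupta vs Singh: Gupta is ranked higher on 2+6+2 = 10 ballots, Singh on 3. Gupta wins 10–3.
Gupta–Ferraro: Ferraro 7–6.
Gupta vs Kwan: 6 for Gupta, 7 for Kwan — Kwan by 7–6.
Ivanov–Dube: Dube 11–2.
Ivanov vs Singh: 10 to 3, Ivanov.
Ivanov vs Ferraro: 2+6 = 8 for Ivanov, 5 for Ferraro — Ivanov by 8–5.
Ivanov–Kwan: Ivanov 8–5.
Dube vs Singh: Dube, 13–0.
Dube vs Ferraro: Dube preferred on 6 ballots; Ferraro wins 7–6.
Dube vs Kwan: Dube wins 11–2.
Singh vs Ferraro: 6 for Singh, 7 for Ferraro — Ferraro by 7–6.
Singh vs Kwan: 6+3 = 9 for Singh, 4 for Kwan — Singh by 9–4.
Ferraro–Kwan: Ferraro 11–2.
Each nominee drops at least one matchup (Gupta loses to Dube; Ivanov loses to Gupta; Dube loses to Ferraro; Singh loses to Gupta; Ferraro loses to Ivanov; Kwan loses to Ivanov); the cycle Gupta > Ivanov > Ferraro > Gupta rules out a Condorcet winner.

none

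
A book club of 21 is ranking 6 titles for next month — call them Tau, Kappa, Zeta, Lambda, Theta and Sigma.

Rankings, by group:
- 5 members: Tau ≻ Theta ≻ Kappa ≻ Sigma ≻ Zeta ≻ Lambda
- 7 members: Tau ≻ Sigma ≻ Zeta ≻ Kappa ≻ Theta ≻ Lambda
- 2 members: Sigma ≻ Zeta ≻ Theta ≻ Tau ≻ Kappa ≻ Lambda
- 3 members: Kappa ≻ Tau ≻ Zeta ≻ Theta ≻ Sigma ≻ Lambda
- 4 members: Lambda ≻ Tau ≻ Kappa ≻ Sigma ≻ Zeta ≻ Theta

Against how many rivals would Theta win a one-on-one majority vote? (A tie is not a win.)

Theta against each rival (21 members):
Theta–Tau: Tau 19–2.
Theta vs Kappa: 7 to 14, Kappa.
Theta–Zeta: Zeta 16–5.
Theta vs Lambda: Theta, 17–4.
Theta vs Sigma: Theta is ranked higher on 5+3 = 8 ballots, Sigma on 13. Sigma wins 13–8.
Theta beats Lambda; loses to Tau, Kappa, Zeta, Sigma — 1 pairwise win.

1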